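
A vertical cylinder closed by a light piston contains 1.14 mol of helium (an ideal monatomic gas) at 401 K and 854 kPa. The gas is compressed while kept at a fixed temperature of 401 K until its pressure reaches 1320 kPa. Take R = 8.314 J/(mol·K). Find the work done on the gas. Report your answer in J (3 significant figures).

W ≈ 1660 J

Isothermal process: W = nRT ln(V₂/V₁) = nRT ln(P₁/P₂).
W = (1.14)(8.314)(401) × ln(854/1320)
  = 3801 × ln(0.647) = 3801 × -0.4355
W_by_gas = -1655 J; work on gas = −W_by = 1655 J.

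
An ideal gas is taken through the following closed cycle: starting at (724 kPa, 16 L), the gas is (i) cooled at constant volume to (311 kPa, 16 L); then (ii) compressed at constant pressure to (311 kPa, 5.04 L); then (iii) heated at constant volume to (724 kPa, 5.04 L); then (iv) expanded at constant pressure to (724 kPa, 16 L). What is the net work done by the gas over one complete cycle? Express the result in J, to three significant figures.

W_net ≈ 4530 J

Constant-volume legs do no work.
W(ii) = (311)(5.04 − 16) = -3409 J; W(iv) = (724)(16 − 5.04) = 7935 J.
W_net = -3409 + 7935 = 4526 J (the clockwise enclosed area).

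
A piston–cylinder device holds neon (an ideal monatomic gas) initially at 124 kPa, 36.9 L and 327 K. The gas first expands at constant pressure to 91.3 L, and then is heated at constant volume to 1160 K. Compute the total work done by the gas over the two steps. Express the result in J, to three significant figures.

W_total ≈ 6750 J

Step 1 (isobaric): W = PΔV = (124 kPa)(91.3 − 36.9 L) = 6746 J.
Step 2 (isochoric): W = 0 (constant volume).
W_total = 6746 + 0 = 6746 J.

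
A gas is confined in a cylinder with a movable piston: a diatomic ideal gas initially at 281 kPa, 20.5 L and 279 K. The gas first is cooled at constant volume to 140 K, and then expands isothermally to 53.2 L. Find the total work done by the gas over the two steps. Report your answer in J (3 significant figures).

W_total ≈ 2760 J

Step 1 (isochoric): W = 0 (constant volume).
After step 1: P = 141 kPa (V unchanged).
Step 2 (isothermal): W = P₁V₁ ln(V₂/V₁) = (2891) ln(53.2/20.5) = 2757 J.
W_total = 0 + 2757 = 2757 J.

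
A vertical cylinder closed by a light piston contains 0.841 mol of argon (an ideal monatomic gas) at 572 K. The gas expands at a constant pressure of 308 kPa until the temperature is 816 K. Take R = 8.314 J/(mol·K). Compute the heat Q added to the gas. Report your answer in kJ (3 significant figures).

Q ≈ 4.27 kJ

Isobaric: W = nRΔT = (0.841)(8.314)(244) = 1706 J.
ΔU = nCᵥΔT with Cᵥ = 3R/2: ΔU = (0.841)(12.47)(244) = 2559 J.
Q = ΔU + W = 2559 + 1706 = 4265 J.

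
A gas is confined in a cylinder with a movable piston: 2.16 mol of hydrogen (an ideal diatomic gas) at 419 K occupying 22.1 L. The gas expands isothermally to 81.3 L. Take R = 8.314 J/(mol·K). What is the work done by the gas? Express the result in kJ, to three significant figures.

W ≈ 9.80 kJ

Isothermal: W = nRT ln(V₂/V₁).
W = (2.16)(8.314)(419) × ln(81.3/22.1)
  = 7525 × 1.303
W_by_gas = 9801 J.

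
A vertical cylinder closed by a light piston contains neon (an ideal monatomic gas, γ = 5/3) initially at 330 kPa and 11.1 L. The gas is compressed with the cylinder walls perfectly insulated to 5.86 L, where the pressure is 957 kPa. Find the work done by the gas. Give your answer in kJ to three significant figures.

Adiabatic: W = (P₁V₁ − P₂V₂)/(γ − 1) with γ = 5/3.
P₁V₁ = 3663 J, P₂V₂ = 5608 J.
W = (3663 − 5608) / 0.6667 = -2918 J.

W ≈ -2.92 kJ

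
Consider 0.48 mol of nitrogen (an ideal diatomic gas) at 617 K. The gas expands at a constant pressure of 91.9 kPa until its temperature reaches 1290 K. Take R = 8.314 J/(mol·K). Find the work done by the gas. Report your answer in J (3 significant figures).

Isobaric: W = P ΔV = nR ΔT.
W = (0.48)(8.314)(1290 − 617) = 2686 J.

W ≈ 2690 J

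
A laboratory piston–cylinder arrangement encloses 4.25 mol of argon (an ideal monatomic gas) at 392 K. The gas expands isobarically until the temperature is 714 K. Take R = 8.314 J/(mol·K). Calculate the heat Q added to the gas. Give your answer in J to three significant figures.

Isobaric: W = nRΔT = (4.25)(8.314)(322) = 11378 J.
ΔU = nCᵥΔT with Cᵥ = 3R/2: ΔU = (4.25)(12.47)(322) = 17067 J.
Q = ΔU + W = 17067 + 11378 = 28444 J.

Q ≈ 28400 J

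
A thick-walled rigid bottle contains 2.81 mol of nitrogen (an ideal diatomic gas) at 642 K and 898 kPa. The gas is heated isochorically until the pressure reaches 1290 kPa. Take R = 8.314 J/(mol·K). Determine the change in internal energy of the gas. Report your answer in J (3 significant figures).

ΔU ≈ 16400 J

Constant volume ⇒ W = 0, so Q = ΔU = nCᵥΔT with Cᵥ = 5R/2 = 20.79 J/(mol·K).
At constant V, T₂/T₁ = P₂/P₁ ⇒ ΔT = T₁(P₂/P₁ − 1) = 642·(1290/898 − 1) = 280.2 K.
ΔU = (2.81)(20.79)(280.2) = 16368 J.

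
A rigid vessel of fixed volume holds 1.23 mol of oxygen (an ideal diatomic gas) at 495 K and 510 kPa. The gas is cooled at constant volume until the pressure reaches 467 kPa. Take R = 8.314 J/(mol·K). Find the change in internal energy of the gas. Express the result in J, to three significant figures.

Constant volume ⇒ W = 0, so Q = ΔU = nCᵥΔT with Cᵥ = 5R/2 = 20.79 J/(mol·K).
At constant V, T₂/T₁ = P₂/P₁ ⇒ ΔT = T₁(P₂/P₁ − 1) = 495·(467/510 − 1) = -41.74 K.
ΔU = (1.23)(20.79)(-41.74) = -1067 J.

ΔU ≈ -1070 J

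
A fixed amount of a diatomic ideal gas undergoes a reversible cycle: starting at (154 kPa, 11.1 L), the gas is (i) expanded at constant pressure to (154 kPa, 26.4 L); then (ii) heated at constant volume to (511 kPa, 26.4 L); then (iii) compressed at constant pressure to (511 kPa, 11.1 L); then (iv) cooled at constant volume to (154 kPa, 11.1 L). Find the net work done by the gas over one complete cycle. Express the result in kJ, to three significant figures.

W_net ≈ -5.46 kJ

Constant-volume legs do no work.
W(i) = (154)(26.4 − 11.1) = 2356 J; W(iii) = (511)(11.1 − 26.4) = -7818 J.
W_net = 2356 − 7818 = -5462 J (the counter-clockwise enclosed area).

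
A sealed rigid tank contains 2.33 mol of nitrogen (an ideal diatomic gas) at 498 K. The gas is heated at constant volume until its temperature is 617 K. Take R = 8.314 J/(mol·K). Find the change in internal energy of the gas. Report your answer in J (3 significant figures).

Constant volume ⇒ W = 0, so Q = ΔU = nCᵥΔT with Cᵥ = 5R/2 = 20.79 J/(mol·K).
ΔU = (2.33)(20.79)(617 − 498) = 5763 J.

ΔU ≈ 5760 J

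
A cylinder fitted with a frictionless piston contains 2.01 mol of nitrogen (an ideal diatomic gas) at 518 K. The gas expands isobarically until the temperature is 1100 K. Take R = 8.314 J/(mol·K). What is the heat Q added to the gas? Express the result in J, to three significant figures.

Q ≈ 34000 J

Isobaric: W = nRΔT = (2.01)(8.314)(582) = 9726 J.
ΔU = nCᵥΔT with Cᵥ = 5R/2: ΔU = (2.01)(20.79)(582) = 24315 J.
Q = ΔU + W = 24315 + 9726 = 34041 J.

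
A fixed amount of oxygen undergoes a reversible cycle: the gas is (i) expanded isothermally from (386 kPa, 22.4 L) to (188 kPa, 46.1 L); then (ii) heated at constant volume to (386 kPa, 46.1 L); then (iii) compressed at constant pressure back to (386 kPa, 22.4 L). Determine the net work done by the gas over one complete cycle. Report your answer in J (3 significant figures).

W_net ≈ -2910 J

Leg (i): W = PᵢVᵢ ln(V_f/Vᵢ) = (8646) ln(46.1/22.4) = 6241 J.
Leg (ii): W = 0.
Leg (iii): W = PΔV = (386)(22.4 − 46.1) = -9148 J.
W_net = 6241 − 9148 = -2908 J.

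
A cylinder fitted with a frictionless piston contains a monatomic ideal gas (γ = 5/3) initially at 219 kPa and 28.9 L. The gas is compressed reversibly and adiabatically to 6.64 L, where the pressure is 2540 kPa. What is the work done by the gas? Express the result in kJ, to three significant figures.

W ≈ -15.8 kJ

Adiabatic: W = (P₁V₁ − P₂V₂)/(γ − 1) with γ = 5/3.
P₁V₁ = 6329 J, P₂V₂ = 16866 J.
W = (6329 − 16866) / 0.6667 = -15805 J.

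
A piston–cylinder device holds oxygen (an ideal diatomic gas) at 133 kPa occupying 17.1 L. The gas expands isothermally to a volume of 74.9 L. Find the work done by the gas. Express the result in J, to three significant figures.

W ≈ 3360 J

Isothermal: W = nRT ln(V₂/V₁) = P₁V₁ ln(V₂/V₁).
P₁V₁ = (133 kPa)(17.1 L) = 2274 J.
W = 2274 × ln(74.9/17.1) = 2274 × 1.477
W_by_gas = 3359 J.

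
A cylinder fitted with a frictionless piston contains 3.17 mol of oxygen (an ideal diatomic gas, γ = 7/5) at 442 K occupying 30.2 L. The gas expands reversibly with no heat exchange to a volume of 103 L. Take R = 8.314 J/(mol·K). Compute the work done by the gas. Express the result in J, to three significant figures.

W ≈ 11300 J

Adiabatic: TV^(γ−1) = const with γ = 7/5.
T₂ = T₁ (V₁/V₂)^(γ−1) = 442 × (30.2/103)^0.4 = 442 × 0.6122 = 270.6 K.
W_by = nCᵥ(T₁ − T₂) = (3.17)(20.79)(442 − 270.6) = 11295 J.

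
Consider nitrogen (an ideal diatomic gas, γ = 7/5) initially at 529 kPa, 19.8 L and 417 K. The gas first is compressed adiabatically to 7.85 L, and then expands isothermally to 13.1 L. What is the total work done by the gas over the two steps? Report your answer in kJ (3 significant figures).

Step 1 (adiabatic): W = (P₁V₁ − P₂V₂)/(γ−1) = (10474 − 15165)/0.4 = -11727 J.
After step 1: P = 1932 kPa, V = 7.85 L, T = 603.7 K.
Step 2 (isothermal): W = P₁V₁ ln(V₂/V₁) = (15165) ln(13.1/7.85) = 7766 J.
W_total = -11727 + 7766 = -3961 J.

W_total ≈ -3.96 kJ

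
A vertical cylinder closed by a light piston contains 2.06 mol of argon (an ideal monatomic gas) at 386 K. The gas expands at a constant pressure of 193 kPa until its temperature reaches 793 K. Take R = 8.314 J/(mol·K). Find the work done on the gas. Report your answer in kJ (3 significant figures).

W ≈ -6.97 kJ

Isobaric: W = P ΔV = nR ΔT.
W = (2.06)(8.314)(793 − 386) = 6971 J.
Work on gas = −W_by = -6971 J.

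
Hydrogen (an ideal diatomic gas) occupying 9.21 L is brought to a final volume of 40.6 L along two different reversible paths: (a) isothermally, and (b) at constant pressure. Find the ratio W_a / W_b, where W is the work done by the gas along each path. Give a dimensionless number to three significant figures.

W_a / W_b ≈ 0.435

Path (a) isothermal: W = P₁V₁ ln(V₂/V₁) → W_a/(P₁V₁) = 1.483.
Path (b) isobaric: W = P₁(V₂ − V₁) → W_b/(P₁V₁) = 3.408.
W_a / W_b = 1.483 / 3.408 = 0.4353.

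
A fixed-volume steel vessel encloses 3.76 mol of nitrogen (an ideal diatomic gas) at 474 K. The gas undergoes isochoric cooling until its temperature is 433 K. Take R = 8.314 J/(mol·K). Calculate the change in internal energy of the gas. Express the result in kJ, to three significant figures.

Constant volume ⇒ W = 0, so Q = ΔU = nCᵥΔT with Cᵥ = 5R/2 = 20.79 J/(mol·K).
ΔU = (3.76)(20.79)(433 − 474) = -3204 J.

ΔU ≈ -3.20 kJ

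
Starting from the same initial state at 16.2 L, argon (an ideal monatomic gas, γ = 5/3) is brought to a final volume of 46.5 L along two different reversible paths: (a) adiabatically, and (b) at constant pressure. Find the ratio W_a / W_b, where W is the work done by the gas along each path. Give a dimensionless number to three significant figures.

Path (a) adiabatic: W = P₁V₁(1 − (V₁/V₂)^(γ−1))/(γ−1) → W_a/(P₁V₁) = 0.7573.
Path (b) isobaric: W = P₁(V₂ − V₁) → W_b/(P₁V₁) = 1.87.
W_a / W_b = 0.7573 / 1.87 = 0.4049.

W_a / W_b ≈ 0.405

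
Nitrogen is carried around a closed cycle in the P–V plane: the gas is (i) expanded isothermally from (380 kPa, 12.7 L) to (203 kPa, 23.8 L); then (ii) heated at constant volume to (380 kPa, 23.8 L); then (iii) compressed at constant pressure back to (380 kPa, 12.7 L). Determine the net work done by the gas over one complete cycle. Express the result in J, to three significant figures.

W_net ≈ -1190 J

Leg (i): W = PᵢVᵢ ln(V_f/Vᵢ) = (4826) ln(23.8/12.7) = 3031 J.
Leg (ii): W = 0.
Leg (iii): W = PΔV = (380)(12.7 − 23.8) = -4218 J.
W_net = 3031 − 4218 = -1187 J.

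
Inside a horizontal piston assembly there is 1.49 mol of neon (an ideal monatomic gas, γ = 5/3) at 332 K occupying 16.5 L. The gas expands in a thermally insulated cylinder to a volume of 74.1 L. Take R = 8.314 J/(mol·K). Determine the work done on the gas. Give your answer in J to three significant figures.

Adiabatic: TV^(γ−1) = const with γ = 5/3.
T₂ = T₁ (V₁/V₂)^(γ−1) = 332 × (16.5/74.1)^0.667 = 332 × 0.3674 = 122 K.
W_by = nCᵥ(T₁ − T₂) = (1.49)(12.47)(332 − 122) = 3903 J.
Work on gas = −W_by = -3903 J.

W ≈ -3900 J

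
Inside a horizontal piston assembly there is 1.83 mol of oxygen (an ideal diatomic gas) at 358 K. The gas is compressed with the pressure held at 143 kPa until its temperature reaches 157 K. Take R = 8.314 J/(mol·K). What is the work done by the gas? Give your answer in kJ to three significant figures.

Isobaric: W = P ΔV = nR ΔT.
W = (1.83)(8.314)(157 − 358) = -3058 J.

W ≈ -3.06 kJ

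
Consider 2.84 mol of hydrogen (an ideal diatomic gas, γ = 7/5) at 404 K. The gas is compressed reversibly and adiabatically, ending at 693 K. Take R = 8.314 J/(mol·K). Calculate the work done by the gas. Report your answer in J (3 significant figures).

W ≈ -17100 J

Adiabatic ⇒ Q = 0, so W_by = −ΔU = nCᵥ(T₁ − T₂).
Cᵥ = 5R/2 = 20.79 J/(mol·K).
W = (2.84)(20.79)(404 − 693) = -17059 J.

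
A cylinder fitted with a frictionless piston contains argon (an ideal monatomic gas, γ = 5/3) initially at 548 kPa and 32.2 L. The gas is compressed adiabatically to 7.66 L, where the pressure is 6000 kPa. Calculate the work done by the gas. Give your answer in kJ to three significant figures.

Adiabatic: W = (P₁V₁ − P₂V₂)/(γ − 1) with γ = 5/3.
P₁V₁ = 17646 J, P₂V₂ = 45960 J.
W = (17646 − 45960) / 0.6667 = -42472 J.

W ≈ -42.5 kJ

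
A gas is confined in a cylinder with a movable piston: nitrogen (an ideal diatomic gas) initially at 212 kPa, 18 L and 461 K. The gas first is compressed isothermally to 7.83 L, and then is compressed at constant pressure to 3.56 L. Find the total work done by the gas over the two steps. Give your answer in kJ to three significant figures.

W_total ≈ -5.26 kJ

Step 1 (isothermal): W = P₁V₁ ln(V₂/V₁) = (3816) ln(7.83/18) = -3176 J.
After step 1: P = 487.4 kPa, V = 7.83 L, T = 461 K.
Step 2 (isobaric): W = PΔV = (487.4 kPa)(3.56 − 7.83 L) = -2081 J.
W_total = -3176 − 2081 = -5257 J.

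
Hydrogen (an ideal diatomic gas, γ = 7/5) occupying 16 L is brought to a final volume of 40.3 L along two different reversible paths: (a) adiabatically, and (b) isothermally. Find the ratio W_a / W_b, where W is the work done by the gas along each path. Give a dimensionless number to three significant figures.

W_a / W_b ≈ 0.836

Path (a) adiabatic: W = P₁V₁(1 − (V₁/V₂)^(γ−1))/(γ−1) → W_a/(P₁V₁) = 0.7723.
Path (b) isothermal: W = P₁V₁ ln(V₂/V₁) → W_b/(P₁V₁) = 0.9238.
W_a / W_b = 0.7723 / 0.9238 = 0.836.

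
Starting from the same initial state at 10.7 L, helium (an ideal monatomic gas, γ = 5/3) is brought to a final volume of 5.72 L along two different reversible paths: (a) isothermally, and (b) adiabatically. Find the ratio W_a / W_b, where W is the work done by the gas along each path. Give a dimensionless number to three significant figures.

Path (a) isothermal: W = P₁V₁ ln(V₂/V₁) → W_a/(P₁V₁) = -0.6263.
Path (b) adiabatic: W = P₁V₁(1 − (V₁/V₂)^(γ−1))/(γ−1) → W_b/(P₁V₁) = -0.7773.
W_a / W_b = -0.6263 / -0.7773 = 0.8057.

W_a / W_b ≈ 0.806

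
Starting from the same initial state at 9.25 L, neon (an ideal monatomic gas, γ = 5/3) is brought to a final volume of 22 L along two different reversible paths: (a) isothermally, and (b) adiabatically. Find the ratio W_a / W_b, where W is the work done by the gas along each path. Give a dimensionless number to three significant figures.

Path (a) isothermal: W = P₁V₁ ln(V₂/V₁) → W_a/(P₁V₁) = 0.8664.
Path (b) adiabatic: W = P₁V₁(1 − (V₁/V₂)^(γ−1))/(γ−1) → W_b/(P₁V₁) = 0.6581.
W_a / W_b = 0.8664 / 0.6581 = 1.316.

W_a / W_b ≈ 1.32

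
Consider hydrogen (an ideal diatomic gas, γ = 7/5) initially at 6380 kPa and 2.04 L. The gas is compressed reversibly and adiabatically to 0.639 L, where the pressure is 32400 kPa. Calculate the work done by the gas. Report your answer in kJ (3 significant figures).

W ≈ -19.2 kJ

Adiabatic: W = (P₁V₁ − P₂V₂)/(γ − 1) with γ = 7/5.
P₁V₁ = 13015 J, P₂V₂ = 20704 J.
W = (13015 − 20704) / 0.4 = -19221 J.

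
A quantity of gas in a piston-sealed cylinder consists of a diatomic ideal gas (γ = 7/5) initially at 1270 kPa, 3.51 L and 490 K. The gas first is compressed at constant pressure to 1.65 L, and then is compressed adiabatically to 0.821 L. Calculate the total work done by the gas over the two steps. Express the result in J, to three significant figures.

W_total ≈ -4050 J

Step 1 (isobaric): W = PΔV = (1270 kPa)(1.65 − 3.51 L) = -2362 J.
After step 1: P = 1270 kPa, V = 1.65 L, T = 230.3 K.
Step 2 (adiabatic): W = (P₁V₁ − P₂V₂)/(γ−1) = (2096 − 2770)/0.4 = -1687 J.
W_total = -2362 − 1687 = -4049 J.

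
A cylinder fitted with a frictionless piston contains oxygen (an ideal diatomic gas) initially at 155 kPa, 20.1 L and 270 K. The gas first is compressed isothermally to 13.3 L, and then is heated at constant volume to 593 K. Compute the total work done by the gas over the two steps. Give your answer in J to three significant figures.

Step 1 (isothermal): W = P₁V₁ ln(V₂/V₁) = (3116) ln(13.3/20.1) = -1287 J.
Step 2 (isochoric): W = 0 (constant volume).
W_total = -1287 + 0 = -1287 J.

W_total ≈ -1290 J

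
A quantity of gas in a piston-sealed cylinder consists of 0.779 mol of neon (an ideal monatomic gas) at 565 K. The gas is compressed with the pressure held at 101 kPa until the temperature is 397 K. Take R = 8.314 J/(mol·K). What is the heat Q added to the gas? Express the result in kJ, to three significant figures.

Isobaric: W = nRΔT = (0.779)(8.314)(-168) = -1088 J.
ΔU = nCᵥΔT with Cᵥ = 3R/2: ΔU = (0.779)(12.47)(-168) = -1632 J.
Q = ΔU + W = -1632 − 1088 = -2720 J.

Q ≈ -2.72 kJ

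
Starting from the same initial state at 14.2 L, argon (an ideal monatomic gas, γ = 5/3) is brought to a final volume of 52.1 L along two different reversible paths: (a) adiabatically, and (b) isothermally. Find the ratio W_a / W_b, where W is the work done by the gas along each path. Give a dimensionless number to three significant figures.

W_a / W_b ≈ 0.669

Path (a) adiabatic: W = P₁V₁(1 − (V₁/V₂)^(γ−1))/(γ−1) → W_a/(P₁V₁) = 0.8694.
Path (b) isothermal: W = P₁V₁ ln(V₂/V₁) → W_b/(P₁V₁) = 1.3.
W_a / W_b = 0.8694 / 1.3 = 0.6688.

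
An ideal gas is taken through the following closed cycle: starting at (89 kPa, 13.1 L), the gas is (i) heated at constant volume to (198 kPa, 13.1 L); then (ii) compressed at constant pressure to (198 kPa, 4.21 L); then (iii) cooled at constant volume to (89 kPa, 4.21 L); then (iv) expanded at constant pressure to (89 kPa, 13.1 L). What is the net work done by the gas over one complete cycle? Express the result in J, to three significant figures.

W_net ≈ -969 J

Constant-volume legs do no work.
W(ii) = (198)(4.21 − 13.1) = -1760 J; W(iv) = (89)(13.1 − 4.21) = 791.2 J.
W_net = -1760 + 791.2 = -969 J (the counter-clockwise enclosed area).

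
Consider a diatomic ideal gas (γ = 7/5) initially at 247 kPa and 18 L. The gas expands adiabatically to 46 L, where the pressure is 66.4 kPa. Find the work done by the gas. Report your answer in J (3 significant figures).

W ≈ 3480 J

Adiabatic: W = (P₁V₁ − P₂V₂)/(γ − 1) with γ = 7/5.
P₁V₁ = 4446 J, P₂V₂ = 3054 J.
W = (4446 − 3054) / 0.4 = 3479 J.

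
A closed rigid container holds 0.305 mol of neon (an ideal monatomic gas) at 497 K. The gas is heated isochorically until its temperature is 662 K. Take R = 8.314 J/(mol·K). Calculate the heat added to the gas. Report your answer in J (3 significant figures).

Constant volume ⇒ W = 0, so Q = ΔU = nCᵥΔT with Cᵥ = 3R/2 = 12.47 J/(mol·K).
ΔU = (0.305)(12.47)(662 − 497) = 627.6 J.

Q ≈ 628 J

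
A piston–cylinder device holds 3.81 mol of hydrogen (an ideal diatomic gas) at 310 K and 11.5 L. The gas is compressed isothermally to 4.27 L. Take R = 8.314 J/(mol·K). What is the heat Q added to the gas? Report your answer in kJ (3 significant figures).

Isothermal ⇒ ΔU = 0, so Q = W = nRT ln(V₂/V₁).
Q = (3.81)(8.314)(310) ln(4.27/11.5) = 9820 × -0.9907 = -9729 J.

Q ≈ -9.73 kJ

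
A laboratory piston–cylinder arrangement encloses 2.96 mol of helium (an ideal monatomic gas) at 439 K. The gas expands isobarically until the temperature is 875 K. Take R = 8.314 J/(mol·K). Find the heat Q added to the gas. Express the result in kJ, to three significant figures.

Isobaric: W = nRΔT = (2.96)(8.314)(436) = 10730 J.
ΔU = nCᵥΔT with Cᵥ = 3R/2: ΔU = (2.96)(12.47)(436) = 16095 J.
Q = ΔU + W = 16095 + 10730 = 26824 J.

Q ≈ 26.8 kJ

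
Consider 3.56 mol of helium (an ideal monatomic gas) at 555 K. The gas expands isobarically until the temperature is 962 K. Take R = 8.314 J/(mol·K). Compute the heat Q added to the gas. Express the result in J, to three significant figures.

Q ≈ 30100 J

Isobaric: W = nRΔT = (3.56)(8.314)(407) = 12046 J.
ΔU = nCᵥΔT with Cᵥ = 3R/2: ΔU = (3.56)(12.47)(407) = 18069 J.
Q = ΔU + W = 18069 + 12046 = 30116 J.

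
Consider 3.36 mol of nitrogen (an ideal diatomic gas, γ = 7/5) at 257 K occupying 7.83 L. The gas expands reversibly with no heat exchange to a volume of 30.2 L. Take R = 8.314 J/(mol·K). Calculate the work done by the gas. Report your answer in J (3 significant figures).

Adiabatic: TV^(γ−1) = const with γ = 7/5.
T₂ = T₁ (V₁/V₂)^(γ−1) = 257 × (7.83/30.2)^0.4 = 257 × 0.5828 = 149.8 K.
W_by = nCᵥ(T₁ − T₂) = (3.36)(20.79)(257 − 149.8) = 7488 J.

W ≈ 7490 J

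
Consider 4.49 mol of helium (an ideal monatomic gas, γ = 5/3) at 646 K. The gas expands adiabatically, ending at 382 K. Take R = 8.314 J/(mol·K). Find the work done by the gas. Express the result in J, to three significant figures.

W ≈ 14800 J

Adiabatic ⇒ Q = 0, so W_by = −ΔU = nCᵥ(T₁ − T₂).
Cᵥ = 3R/2 = 12.47 J/(mol·K).
W = (4.49)(12.47)(646 − 382) = 14783 J.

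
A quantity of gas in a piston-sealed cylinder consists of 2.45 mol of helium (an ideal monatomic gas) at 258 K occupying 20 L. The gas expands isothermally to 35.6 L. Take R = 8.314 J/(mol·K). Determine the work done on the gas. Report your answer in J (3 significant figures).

W ≈ -3030 J

Isothermal: W = nRT ln(V₂/V₁).
W = (2.45)(8.314)(258) × ln(35.6/20)
  = 5255 × 0.5766
W_by_gas = 3030 J; work on gas = −W_by = -3030 J.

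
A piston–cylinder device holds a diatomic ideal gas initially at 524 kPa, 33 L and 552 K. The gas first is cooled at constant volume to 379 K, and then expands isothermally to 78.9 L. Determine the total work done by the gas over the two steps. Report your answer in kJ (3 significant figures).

Step 1 (isochoric): W = 0 (constant volume).
After step 1: P = 359.8 kPa (V unchanged).
Step 2 (isothermal): W = P₁V₁ ln(V₂/V₁) = (11873) ln(78.9/33) = 10349 J.
W_total = 0 + 10349 = 10349 J.

W_total ≈ 10.3 kJ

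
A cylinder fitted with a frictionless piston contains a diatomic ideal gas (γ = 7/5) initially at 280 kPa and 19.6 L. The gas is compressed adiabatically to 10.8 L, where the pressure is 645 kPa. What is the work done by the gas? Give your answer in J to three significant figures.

W ≈ -3700 J

Adiabatic: W = (P₁V₁ − P₂V₂)/(γ − 1) with γ = 7/5.
P₁V₁ = 5488 J, P₂V₂ = 6966 J.
W = (5488 − 6966) / 0.4 = -3695 J.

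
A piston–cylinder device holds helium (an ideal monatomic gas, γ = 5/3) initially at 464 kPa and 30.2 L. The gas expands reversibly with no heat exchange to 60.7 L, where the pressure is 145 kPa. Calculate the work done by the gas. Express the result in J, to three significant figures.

W ≈ 7820 J

Adiabatic: W = (P₁V₁ − P₂V₂)/(γ − 1) with γ = 5/3.
P₁V₁ = 14013 J, P₂V₂ = 8802 J.
W = (14013 − 8802) / 0.6667 = 7817 J.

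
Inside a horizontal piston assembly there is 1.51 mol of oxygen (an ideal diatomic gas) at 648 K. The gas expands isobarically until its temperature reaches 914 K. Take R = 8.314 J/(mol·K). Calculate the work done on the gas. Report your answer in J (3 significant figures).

Isobaric: W = P ΔV = nR ΔT.
W = (1.51)(8.314)(914 − 648) = 3339 J.
Work on gas = −W_by = -3339 J.

W ≈ -3340 J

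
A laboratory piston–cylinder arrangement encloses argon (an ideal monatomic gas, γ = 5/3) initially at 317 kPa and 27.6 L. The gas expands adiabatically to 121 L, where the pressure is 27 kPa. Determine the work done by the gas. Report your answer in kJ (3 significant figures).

W ≈ 8.22 kJ

Adiabatic: W = (P₁V₁ − P₂V₂)/(γ − 1) with γ = 5/3.
P₁V₁ = 8749 J, P₂V₂ = 3267 J.
W = (8749 − 3267) / 0.6667 = 8223 J.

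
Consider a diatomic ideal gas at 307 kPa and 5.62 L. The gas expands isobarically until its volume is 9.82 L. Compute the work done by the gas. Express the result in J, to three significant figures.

Isobaric: W = P ΔV.
W = (307 kPa)(9.82 − 5.62 L) = (307)(4.2) = 1289 J.

W ≈ 1290 J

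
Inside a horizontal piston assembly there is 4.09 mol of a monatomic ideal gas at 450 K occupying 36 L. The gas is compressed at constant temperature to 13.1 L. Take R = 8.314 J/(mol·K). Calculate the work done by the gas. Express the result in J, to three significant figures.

Isothermal: W = nRT ln(V₂/V₁).
W = (4.09)(8.314)(450) × ln(13.1/36)
  = 15302 × -1.011
W_by_gas = -15469 J.

W ≈ -15500 J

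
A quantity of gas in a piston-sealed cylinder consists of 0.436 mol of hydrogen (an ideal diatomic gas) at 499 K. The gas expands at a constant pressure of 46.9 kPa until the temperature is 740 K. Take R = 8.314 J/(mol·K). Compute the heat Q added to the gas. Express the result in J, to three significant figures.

Isobaric: W = nRΔT = (0.436)(8.314)(241) = 873.6 J.
ΔU = nCᵥΔT with Cᵥ = 5R/2: ΔU = (0.436)(20.79)(241) = 2184 J.
Q = ΔU + W = 2184 + 873.6 = 3058 J.

Q ≈ 3060 J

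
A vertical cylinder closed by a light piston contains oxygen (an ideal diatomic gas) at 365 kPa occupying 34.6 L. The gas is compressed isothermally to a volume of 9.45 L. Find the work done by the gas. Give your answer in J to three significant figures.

Isothermal: W = nRT ln(V₂/V₁) = P₁V₁ ln(V₂/V₁).
P₁V₁ = (365 kPa)(34.6 L) = 12629 J.
W = 12629 × ln(9.45/34.6) = 12629 × -1.298
W_by_gas = -16390 J.

W ≈ -16400 J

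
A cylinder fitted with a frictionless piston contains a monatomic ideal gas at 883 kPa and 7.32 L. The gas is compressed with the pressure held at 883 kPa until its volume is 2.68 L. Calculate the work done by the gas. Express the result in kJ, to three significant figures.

W ≈ -4.10 kJ

Isobaric: W = P ΔV.
W = (883 kPa)(2.68 − 7.32 L) = (883)(-4.64) = -4097 J.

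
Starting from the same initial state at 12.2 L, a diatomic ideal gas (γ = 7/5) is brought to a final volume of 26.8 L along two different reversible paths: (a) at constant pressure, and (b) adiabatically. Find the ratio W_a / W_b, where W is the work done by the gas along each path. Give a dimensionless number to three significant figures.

W_a / W_b ≈ 1.77

Path (a) isobaric: W = P₁(V₂ − V₁) → W_a/(P₁V₁) = 1.197.
Path (b) adiabatic: W = P₁V₁(1 − (V₁/V₂)^(γ−1))/(γ−1) → W_b/(P₁V₁) = 0.6751.
W_a / W_b = 1.197 / 0.6751 = 1.773.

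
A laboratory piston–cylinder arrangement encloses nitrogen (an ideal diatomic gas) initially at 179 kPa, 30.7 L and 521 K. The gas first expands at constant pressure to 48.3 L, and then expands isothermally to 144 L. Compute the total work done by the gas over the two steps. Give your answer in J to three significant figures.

W_total ≈ 12600 J

Step 1 (isobaric): W = PΔV = (179 kPa)(48.3 − 30.7 L) = 3150 J.
After step 1: P = 179 kPa, V = 48.3 L, T = 819.7 K.
Step 2 (isothermal): W = P₁V₁ ln(V₂/V₁) = (8646) ln(144/48.3) = 9444 J.
W_total = 3150 + 9444 = 12595 J.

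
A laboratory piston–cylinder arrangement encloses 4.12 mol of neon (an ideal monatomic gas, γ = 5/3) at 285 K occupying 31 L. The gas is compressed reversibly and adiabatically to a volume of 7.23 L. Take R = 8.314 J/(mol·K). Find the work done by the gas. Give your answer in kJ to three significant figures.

Adiabatic: TV^(γ−1) = const with γ = 5/3.
T₂ = T₁ (V₁/V₂)^(γ−1) = 285 × (31/7.23)^0.667 = 285 × 2.639 = 752.2 K.
W_by = nCᵥ(T₁ − T₂) = (4.12)(12.47)(285 − 752.2) = -24004 J.

W ≈ -24.0 kJ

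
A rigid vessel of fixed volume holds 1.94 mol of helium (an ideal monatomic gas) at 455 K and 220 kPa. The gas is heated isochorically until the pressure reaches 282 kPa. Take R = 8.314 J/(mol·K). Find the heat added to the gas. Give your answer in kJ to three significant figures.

Q ≈ 3.10 kJ

Constant volume ⇒ W = 0, so Q = ΔU = nCᵥΔT with Cᵥ = 3R/2 = 12.47 J/(mol·K).
At constant V, T₂/T₁ = P₂/P₁ ⇒ ΔT = T₁(P₂/P₁ − 1) = 455·(282/220 − 1) = 128.2 K.
ΔU = (1.94)(12.47)(128.2) = 3102 J.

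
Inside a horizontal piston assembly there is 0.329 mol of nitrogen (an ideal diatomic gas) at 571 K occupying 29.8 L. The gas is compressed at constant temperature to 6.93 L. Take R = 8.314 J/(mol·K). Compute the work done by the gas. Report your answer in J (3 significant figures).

Isothermal: W = nRT ln(V₂/V₁).
W = (0.329)(8.314)(571) × ln(6.93/29.8)
  = 1562 × -1.459
W_by_gas = -2278 J.

W ≈ -2280 J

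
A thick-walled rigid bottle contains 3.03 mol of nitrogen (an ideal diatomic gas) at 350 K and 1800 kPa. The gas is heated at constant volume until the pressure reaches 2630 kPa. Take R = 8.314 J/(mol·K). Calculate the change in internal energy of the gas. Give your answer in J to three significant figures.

Constant volume ⇒ W = 0, so Q = ΔU = nCᵥΔT with Cᵥ = 5R/2 = 20.79 J/(mol·K).
At constant V, T₂/T₁ = P₂/P₁ ⇒ ΔT = T₁(P₂/P₁ − 1) = 350·(2630/1800 − 1) = 161.4 K.
ΔU = (3.03)(20.79)(161.4) = 10164 J.

ΔU ≈ 10200 J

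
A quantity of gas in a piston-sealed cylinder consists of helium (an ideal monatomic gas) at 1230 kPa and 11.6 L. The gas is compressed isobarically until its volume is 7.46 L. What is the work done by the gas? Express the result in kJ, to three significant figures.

Isobaric: W = P ΔV.
W = (1230 kPa)(7.46 − 11.6 L) = (1230)(-4.14) = -5092 J.

W ≈ -5.09 kJ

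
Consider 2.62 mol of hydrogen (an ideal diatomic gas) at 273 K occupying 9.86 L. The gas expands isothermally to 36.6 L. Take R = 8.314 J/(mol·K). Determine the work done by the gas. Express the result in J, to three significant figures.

Isothermal: W = nRT ln(V₂/V₁).
W = (2.62)(8.314)(273) × ln(36.6/9.86)
  = 5947 × 1.312
W_by_gas = 7799 J.

W ≈ 7800 J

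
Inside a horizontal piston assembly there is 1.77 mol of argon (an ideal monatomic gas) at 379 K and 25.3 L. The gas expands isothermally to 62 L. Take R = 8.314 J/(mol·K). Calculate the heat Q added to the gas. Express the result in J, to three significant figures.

Isothermal ⇒ ΔU = 0, so Q = W = nRT ln(V₂/V₁).
Q = (1.77)(8.314)(379) ln(62/25.3) = 5577 × 0.8963 = 4999 J.

Q ≈ 5000 J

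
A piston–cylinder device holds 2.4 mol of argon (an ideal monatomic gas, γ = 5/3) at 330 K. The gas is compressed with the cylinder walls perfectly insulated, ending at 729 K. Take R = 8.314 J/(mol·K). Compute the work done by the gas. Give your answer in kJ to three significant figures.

Adiabatic ⇒ Q = 0, so W_by = −ΔU = nCᵥ(T₁ − T₂).
Cᵥ = 3R/2 = 12.47 J/(mol·K).
W = (2.4)(12.47)(330 − 729) = -11942 J.

W ≈ -11.9 kJ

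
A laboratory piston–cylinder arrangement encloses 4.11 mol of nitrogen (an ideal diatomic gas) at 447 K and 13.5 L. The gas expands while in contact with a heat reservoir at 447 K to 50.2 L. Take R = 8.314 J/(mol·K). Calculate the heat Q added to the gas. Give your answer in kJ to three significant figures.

Q ≈ 20.1 kJ

Isothermal ⇒ ΔU = 0, so Q = W = nRT ln(V₂/V₁).
Q = (4.11)(8.314)(447) ln(50.2/13.5) = 15274 × 1.313 = 20060 J.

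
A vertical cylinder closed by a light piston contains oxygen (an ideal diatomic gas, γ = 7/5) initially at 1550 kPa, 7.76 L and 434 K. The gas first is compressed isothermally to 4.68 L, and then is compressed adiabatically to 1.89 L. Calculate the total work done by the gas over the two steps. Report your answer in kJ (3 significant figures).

W_total ≈ -19.2 kJ

Step 1 (isothermal): W = P₁V₁ ln(V₂/V₁) = (12028) ln(4.68/7.76) = -6082 J.
After step 1: P = 2570 kPa, V = 4.68 L, T = 434 K.
Step 2 (adiabatic): W = (P₁V₁ − P₂V₂)/(γ−1) = (12028 − 17286)/0.4 = -13146 J.
W_total = -6082 − 13146 = -19229 J.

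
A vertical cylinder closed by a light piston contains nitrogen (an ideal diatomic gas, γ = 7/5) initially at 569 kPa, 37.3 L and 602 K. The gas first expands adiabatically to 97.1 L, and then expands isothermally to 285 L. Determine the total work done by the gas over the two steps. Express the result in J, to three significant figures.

W_total ≈ 32500 J

Step 1 (adiabatic): W = (P₁V₁ − P₂V₂)/(γ−1) = (21224 − 14475)/0.4 = 16872 J.
After step 1: P = 149.1 kPa, V = 97.1 L, T = 410.6 K.
Step 2 (isothermal): W = P₁V₁ ln(V₂/V₁) = (14475) ln(285/97.1) = 15586 J.
W_total = 16872 + 15586 = 32458 J.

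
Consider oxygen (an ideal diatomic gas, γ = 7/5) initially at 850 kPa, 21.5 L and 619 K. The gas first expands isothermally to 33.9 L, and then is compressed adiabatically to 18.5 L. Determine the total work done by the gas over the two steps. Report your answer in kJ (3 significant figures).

Step 1 (isothermal): W = P₁V₁ ln(V₂/V₁) = (18275) ln(33.9/21.5) = 8322 J.
After step 1: P = 539.1 kPa, V = 33.9 L, T = 619 K.
Step 2 (adiabatic): W = (P₁V₁ − P₂V₂)/(γ−1) = (18275 − 23285)/0.4 = -12524 J.
W_total = 8322 − 12524 = -4202 J.

W_total ≈ -4.20 kJ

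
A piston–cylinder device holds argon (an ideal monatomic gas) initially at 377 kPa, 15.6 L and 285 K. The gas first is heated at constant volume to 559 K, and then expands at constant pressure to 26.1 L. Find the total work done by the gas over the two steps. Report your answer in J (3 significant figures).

W_total ≈ 7760 J

Step 1 (isochoric): W = 0 (constant volume).
After step 1: P = 739.4 kPa (V unchanged).
Step 2 (isobaric): W = PΔV = (739.4 kPa)(26.1 − 15.6 L) = 7764 J.
W_total = 0 + 7764 = 7764 J.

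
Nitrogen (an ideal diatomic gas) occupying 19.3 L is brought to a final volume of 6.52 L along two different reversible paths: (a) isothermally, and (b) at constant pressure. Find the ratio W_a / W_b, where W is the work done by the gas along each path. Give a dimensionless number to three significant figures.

W_a / W_b ≈ 1.64

Path (a) isothermal: W = P₁V₁ ln(V₂/V₁) → W_a/(P₁V₁) = -1.085.
Path (b) isobaric: W = P₁(V₂ − V₁) → W_b/(P₁V₁) = -0.6622.
W_a / W_b = -1.085 / -0.6622 = 1.639.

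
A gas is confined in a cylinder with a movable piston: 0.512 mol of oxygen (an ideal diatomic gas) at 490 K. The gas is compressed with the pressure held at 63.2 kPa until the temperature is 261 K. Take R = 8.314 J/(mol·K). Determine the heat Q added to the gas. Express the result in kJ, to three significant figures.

Q ≈ -3.41 kJ

Isobaric: W = nRΔT = (0.512)(8.314)(-229) = -974.8 J.
ΔU = nCᵥΔT with Cᵥ = 5R/2: ΔU = (0.512)(20.79)(-229) = -2437 J.
Q = ΔU + W = -2437 − 974.8 = -3412 J.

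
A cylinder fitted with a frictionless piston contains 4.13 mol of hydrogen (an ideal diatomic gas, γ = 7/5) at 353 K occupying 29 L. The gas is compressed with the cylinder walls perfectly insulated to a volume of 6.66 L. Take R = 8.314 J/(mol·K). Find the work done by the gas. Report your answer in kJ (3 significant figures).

W ≈ -24.3 kJ

Adiabatic: TV^(γ−1) = const with γ = 7/5.
T₂ = T₁ (V₁/V₂)^(γ−1) = 353 × (29/6.66)^0.4 = 353 × 1.801 = 635.8 K.
W_by = nCᵥ(T₁ − T₂) = (4.13)(20.79)(353 − 635.8) = -24279 J.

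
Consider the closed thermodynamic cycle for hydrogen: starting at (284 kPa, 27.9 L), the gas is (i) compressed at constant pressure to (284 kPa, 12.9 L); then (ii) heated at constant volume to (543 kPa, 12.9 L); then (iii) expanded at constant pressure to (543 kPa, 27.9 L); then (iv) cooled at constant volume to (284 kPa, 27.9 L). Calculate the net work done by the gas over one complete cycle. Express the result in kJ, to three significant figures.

W_net ≈ 3.88 kJ

Constant-volume legs do no work.
W(i) = (284)(12.9 − 27.9) = -4260 J; W(iii) = (543)(27.9 − 12.9) = 8145 J.
W_net = -4260 + 8145 = 3885 J (the clockwise enclosed area).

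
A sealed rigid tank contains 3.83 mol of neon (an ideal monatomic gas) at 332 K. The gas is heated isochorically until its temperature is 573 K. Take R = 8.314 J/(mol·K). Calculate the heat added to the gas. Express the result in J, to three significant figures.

Q ≈ 11500 J

Constant volume ⇒ W = 0, so Q = ΔU = nCᵥΔT with Cᵥ = 3R/2 = 12.47 J/(mol·K).
ΔU = (3.83)(12.47)(573 − 332) = 11511 J.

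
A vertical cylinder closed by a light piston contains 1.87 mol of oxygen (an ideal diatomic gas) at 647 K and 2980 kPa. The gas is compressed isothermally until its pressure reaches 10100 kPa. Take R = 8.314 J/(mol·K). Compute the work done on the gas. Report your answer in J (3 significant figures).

W ≈ 12300 J

Isothermal process: W = nRT ln(V₂/V₁) = nRT ln(P₁/P₂).
W = (1.87)(8.314)(647) × ln(2980/10100)
  = 10059 × ln(0.295) = 10059 × -1.221
W_by_gas = -12278 J; work on gas = −W_by = 12278 J.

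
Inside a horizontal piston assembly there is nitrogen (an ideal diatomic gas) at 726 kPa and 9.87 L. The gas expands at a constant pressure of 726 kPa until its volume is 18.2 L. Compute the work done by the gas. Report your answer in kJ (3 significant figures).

W ≈ 6.05 kJ

Isobaric: W = P ΔV.
W = (726 kPa)(18.2 − 9.87 L) = (726)(8.33) = 6048 J.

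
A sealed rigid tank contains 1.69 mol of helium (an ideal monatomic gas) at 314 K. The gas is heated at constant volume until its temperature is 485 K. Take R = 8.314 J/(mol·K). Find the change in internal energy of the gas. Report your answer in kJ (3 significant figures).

Constant volume ⇒ W = 0, so Q = ΔU = nCᵥΔT with Cᵥ = 3R/2 = 12.47 J/(mol·K).
ΔU = (1.69)(12.47)(485 − 314) = 3604 J.

ΔU ≈ 3.60 kJ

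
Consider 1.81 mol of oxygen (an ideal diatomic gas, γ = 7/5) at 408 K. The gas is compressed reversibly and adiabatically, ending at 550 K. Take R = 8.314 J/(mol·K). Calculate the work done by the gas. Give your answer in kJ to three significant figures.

Adiabatic ⇒ Q = 0, so W_by = −ΔU = nCᵥ(T₁ − T₂).
Cᵥ = 5R/2 = 20.79 J/(mol·K).
W = (1.81)(20.79)(408 − 550) = -5342 J.

W ≈ -5.34 kJ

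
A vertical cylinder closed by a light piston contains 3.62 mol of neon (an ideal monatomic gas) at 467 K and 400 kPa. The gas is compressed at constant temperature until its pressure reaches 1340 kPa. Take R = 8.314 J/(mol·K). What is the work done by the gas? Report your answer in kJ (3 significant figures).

Isothermal process: W = nRT ln(V₂/V₁) = nRT ln(P₁/P₂).
W = (3.62)(8.314)(467) × ln(400/1340)
  = 14055 × ln(0.2985) = 14055 × -1.209
W_by_gas = -16992 J.

W ≈ -17.0 kJ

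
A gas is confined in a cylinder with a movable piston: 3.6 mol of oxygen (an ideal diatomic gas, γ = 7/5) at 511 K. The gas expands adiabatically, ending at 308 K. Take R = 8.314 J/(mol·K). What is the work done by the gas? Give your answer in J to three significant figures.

W ≈ 15200 J

Adiabatic ⇒ Q = 0, so W_by = −ΔU = nCᵥ(T₁ − T₂).
Cᵥ = 5R/2 = 20.79 J/(mol·K).
W = (3.6)(20.79)(511 − 308) = 15190 J.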